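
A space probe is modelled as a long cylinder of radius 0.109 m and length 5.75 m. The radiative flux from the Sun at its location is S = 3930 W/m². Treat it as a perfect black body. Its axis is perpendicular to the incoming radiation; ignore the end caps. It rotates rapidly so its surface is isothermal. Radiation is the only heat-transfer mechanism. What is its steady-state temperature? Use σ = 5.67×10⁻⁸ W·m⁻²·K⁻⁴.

T ≈ 385 K

At equilibrium, absorbed power = emitted power.
Absorbing cross-section = 2rL = 1.254 m²; emitting surface = 2πrL = 3.938 m² (ratio π).
S·A_cross = εσ·A_surf·T⁴  ⇒  T⁴ = S/(πσ).
T⁴ = 1.00·3930/(π·5.67×10⁻⁸) = 2.206×10¹⁰ K⁴.
T = (2.206×10¹⁰)^(1/4).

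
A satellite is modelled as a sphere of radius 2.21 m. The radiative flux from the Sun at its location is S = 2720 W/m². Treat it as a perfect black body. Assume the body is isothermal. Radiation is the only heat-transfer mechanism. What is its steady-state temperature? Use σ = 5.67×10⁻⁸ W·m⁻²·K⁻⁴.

T ≈ 331 K

At equilibrium, absorbed power = emitted power.
Absorbing cross-section = πr² = 15.34 m²; emitting surface = 4πr² = 61.38 m² (ratio 4).
S·A_cross = εσ·A_surf·T⁴  ⇒  T⁴ = S/(4σ).
T⁴ = 1.00·2720/(4·5.67×10⁻⁸) = 1.199×10¹⁰ K⁴.
T = (1.199×10¹⁰)^(1/4).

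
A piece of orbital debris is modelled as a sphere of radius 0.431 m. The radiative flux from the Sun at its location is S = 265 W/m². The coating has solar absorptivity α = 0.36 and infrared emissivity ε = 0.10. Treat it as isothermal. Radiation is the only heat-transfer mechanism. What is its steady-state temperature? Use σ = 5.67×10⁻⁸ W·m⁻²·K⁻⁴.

T ≈ 255 K

At equilibrium, absorbed power = emitted power.
Absorbing cross-section = πr² = 0.5836 m²; emitting surface = 4πr² = 2.334 m² (ratio 4).
αS·A_cross = εσ·A_surf·T⁴  ⇒  T⁴ = αS/(ε·4σ).
T⁴ = 0.360·265/(0.10·4·5.67×10⁻⁸) = 4.206×10⁹ K⁴.
T = (4.206×10⁹)^(1/4).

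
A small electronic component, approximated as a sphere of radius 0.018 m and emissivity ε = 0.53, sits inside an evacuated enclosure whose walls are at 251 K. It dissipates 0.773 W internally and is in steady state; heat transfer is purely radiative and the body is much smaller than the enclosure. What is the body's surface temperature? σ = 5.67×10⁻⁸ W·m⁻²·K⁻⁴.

T ≈ 318 K

For a small grey body in a large enclosure, net radiated power = εσA(T⁴ − T_w⁴).
Steady state: P = εσA(T⁴ − T_w⁴) with A = 4πr² = 0.004072 m².
T⁴ = P/(εσA) + T_w⁴ = 0.773/(0.53·5.67×10⁻⁸·0.004072) + (251)⁴
    = 6.318×10⁹ + 3.969×10⁹ = 1.029×10¹⁰ K⁴.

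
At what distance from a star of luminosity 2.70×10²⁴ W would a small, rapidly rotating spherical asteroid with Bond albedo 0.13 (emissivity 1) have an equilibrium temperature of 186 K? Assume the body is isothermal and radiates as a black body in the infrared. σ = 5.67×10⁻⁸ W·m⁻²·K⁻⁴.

For an isothermal black-emitting sphere, (1−a)S·πr² = σ·4πr²·T⁴ ⇒ S = 4σT⁴/(1−a).
S = 4·5.67×10⁻⁸·(186)⁴/0.870 = 312.0 W/m².
Flux falls as S = L/(4πd²), so d = √(L/(4πS)) = √(2.70×10²⁴/(4π·312.0)).

d ≈ 2.62×10¹⁰ m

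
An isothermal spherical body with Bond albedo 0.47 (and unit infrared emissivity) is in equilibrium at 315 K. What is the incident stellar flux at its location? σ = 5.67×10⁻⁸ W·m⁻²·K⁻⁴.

(1−a)S·πr² = σ·4πr²·T⁴ ⇒ S = 4σT⁴/(1−a).
S = 4·5.67×10⁻⁸·9.846×10⁹/0.530.

S ≈ 4210 W/m²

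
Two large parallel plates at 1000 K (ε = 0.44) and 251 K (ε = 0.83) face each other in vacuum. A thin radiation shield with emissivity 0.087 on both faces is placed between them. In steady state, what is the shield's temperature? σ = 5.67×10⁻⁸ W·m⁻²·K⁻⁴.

T_s ≈ 832 K

In steady state the net flux on the hot side equals that on the cold side.
σ(T₁⁴−T_s⁴)/D₁ = σ(T_s⁴−T₂⁴)/D₂, with D₁ = 1/ε₁+1/ε_s−1 = 12.77, D₂ = 1/ε_s+1/ε₂−1 = 11.70.
Solve for T_s⁴: T_s⁴ = (D₂·T₁⁴ + D₁·T₂⁴)/(D₁+D₂) = 4.802×10¹¹ K⁴.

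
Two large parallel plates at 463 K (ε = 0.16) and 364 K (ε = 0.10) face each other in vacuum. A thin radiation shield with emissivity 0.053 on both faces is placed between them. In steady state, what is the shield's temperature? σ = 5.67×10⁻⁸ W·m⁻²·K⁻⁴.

T_s ≈ 425 K

In steady state the net flux on the hot side equals that on the cold side.
σ(T₁⁴−T_s⁴)/D₁ = σ(T_s⁴−T₂⁴)/D₂, with D₁ = 1/ε₁+1/ε_s−1 = 24.12, D₂ = 1/ε_s+1/ε₂−1 = 27.87.
Solve for T_s⁴: T_s⁴ = (D₂·T₁⁴ + D₁·T₂⁴)/(D₁+D₂) = 3.278×10¹⁰ K⁴.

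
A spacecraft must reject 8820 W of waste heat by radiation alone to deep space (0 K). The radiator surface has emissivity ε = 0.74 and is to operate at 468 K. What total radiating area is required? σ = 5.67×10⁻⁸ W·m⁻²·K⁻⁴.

A ≈ 4.38 m²

P = εσA T⁴ ⇒ A = P/(εσT⁴).
T⁴ = 4.797×10¹⁰ K⁴.
A = 8820/(0.74 × 5.67×10⁻⁸ × 4.797×10¹⁰).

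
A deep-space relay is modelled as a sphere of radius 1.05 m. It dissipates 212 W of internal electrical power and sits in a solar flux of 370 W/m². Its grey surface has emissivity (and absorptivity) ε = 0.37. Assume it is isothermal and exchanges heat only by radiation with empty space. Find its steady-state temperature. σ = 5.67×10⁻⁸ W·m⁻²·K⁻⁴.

T ≈ 220 K

At steady state, absorbed solar power + internal power = radiated power.
Absorbed: α·S·A_cross = 0.37·370·3.464 = 474.2 W (cross-section πr²).
Total input = 474.2 + 212 = 686.2 W.
Radiated: εσ·A_surf·T⁴ with A_surf = 4πr² = 13.85 m².
T⁴ = 686.2/(0.37·5.67×10⁻⁸·13.85) = 2.361×10⁹ K⁴.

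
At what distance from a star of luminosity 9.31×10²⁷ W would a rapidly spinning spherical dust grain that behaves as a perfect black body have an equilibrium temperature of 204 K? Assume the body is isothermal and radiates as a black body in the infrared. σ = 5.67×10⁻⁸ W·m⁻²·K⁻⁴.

For an isothermal black-emitting sphere, (1−a)S·πr² = σ·4πr²·T⁴ ⇒ S = 4σT⁴/(1−a).
S = 4·5.67×10⁻⁸·(204)⁴/1.00 = 392.8 W/m².
Flux falls as S = L/(4πd²), so d = √(L/(4πS)) = √(9.31×10²⁷/(4π·392.8)).

d ≈ 1.37×10¹² m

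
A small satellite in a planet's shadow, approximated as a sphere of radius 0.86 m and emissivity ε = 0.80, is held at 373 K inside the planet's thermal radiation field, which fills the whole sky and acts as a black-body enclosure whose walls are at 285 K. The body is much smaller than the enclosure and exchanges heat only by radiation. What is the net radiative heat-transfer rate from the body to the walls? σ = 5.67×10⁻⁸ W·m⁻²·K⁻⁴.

For a small grey body in a large enclosure: P_net = εσA(T_body⁴ − T_wall⁴).
A = 4πr² = 9.294 m²; T_body⁴ − T_wall⁴ = 1.936×10¹⁰ − 6.598×10⁹ = 1.276×10¹⁰ K⁴.
|P_net| = 0.80·5.67×10⁻⁸·9.294·1.276×10¹⁰.

P_net ≈ 5380 W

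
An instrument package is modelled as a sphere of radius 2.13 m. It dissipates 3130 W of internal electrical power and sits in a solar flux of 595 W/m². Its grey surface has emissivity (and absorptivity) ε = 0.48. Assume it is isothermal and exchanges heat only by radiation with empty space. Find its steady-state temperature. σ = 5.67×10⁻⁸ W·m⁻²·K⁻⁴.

T ≈ 261 K

At steady state, absorbed solar power + internal power = radiated power.
Absorbed: α·S·A_cross = 0.48·595·14.25 = 4071 W (cross-section πr²).
Total input = 4071 + 3130 = 7201 W.
Radiated: εσ·A_surf·T⁴ with A_surf = 4πr² = 57.01 m².
T⁴ = 7201/(0.48·5.67×10⁻⁸·57.01) = 4.641×10⁹ K⁴.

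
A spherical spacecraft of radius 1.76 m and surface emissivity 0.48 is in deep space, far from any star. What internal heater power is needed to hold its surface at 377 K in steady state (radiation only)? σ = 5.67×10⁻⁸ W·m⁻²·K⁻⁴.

P = εσ·4πr²·T⁴.
4πr² = 38.93 m²; T⁴ = 2.020×10¹⁰ K⁴.
P = 0.48·5.67×10⁻⁸·38.93·2.020×10¹⁰.

P ≈ 21400 W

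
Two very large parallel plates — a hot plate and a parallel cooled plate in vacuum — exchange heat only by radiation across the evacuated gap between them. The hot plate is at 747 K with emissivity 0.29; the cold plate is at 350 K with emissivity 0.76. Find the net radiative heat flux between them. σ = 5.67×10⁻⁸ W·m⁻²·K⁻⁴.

For two infinite grey parallel plates, q = σ(T₁⁴ − T₂⁴)/(1/ε₁ + 1/ε₂ − 1).
T₁⁴ − T₂⁴ = 3.114×10¹¹ − 1.501×10¹⁰ = 2.964×10¹¹ K⁴.
1/ε₁ + 1/ε₂ − 1 = 3.448 + 1.316 − 1 = 3.764.
q = 5.67×10⁻⁸ × 2.964×10¹¹ / 3.764.

q ≈ 4460 W/m²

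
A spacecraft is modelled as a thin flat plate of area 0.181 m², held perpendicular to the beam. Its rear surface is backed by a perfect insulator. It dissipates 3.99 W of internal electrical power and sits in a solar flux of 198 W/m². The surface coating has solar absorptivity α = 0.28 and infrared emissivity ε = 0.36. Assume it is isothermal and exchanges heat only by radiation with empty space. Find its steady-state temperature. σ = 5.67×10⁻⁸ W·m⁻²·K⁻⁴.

At steady state, absorbed solar power + internal power = radiated power.
Absorbed: α·S·A_cross = 0.28·198·0.1810 = 10.03 W (cross-section A).
Total input = 10.03 + 3.99 = 14.02 W.
Radiated: εσ·A_surf·T⁴ with A_surf = A = 0.1810 m².
T⁴ = 14.02/(0.36·5.67×10⁻⁸·0.1810) = 3.796×10⁹ K⁴.

T ≈ 248 K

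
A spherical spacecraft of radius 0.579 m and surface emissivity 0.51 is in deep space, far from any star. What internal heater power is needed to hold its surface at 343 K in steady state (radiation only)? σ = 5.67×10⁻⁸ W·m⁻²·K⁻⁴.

P = εσ·4πr²·T⁴.
4πr² = 4.213 m²; T⁴ = 1.384×10¹⁰ K⁴.
P = 0.51·5.67×10⁻⁸·4.213·1.384×10¹⁰.

P ≈ 1690 W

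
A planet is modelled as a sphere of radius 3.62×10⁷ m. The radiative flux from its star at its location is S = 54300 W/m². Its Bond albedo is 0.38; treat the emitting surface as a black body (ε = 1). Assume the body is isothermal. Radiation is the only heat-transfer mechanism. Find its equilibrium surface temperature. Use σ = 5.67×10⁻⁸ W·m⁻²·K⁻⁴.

At equilibrium, absorbed power = emitted power.
Absorbing cross-section = πr² = 4.117×10¹⁵ m²; emitting surface = 4πr² = 1.647×10¹⁶ m² (ratio 4).
(1−a)S·A_cross = εσ·A_surf·T⁴  ⇒  T⁴ = (1−a)S/(4σ).
T⁴ = 0.620·54300/(4·5.67×10⁻⁸) = 1.484×10¹¹ K⁴.
T = (1.484×10¹¹)^(1/4).

T ≈ 621 K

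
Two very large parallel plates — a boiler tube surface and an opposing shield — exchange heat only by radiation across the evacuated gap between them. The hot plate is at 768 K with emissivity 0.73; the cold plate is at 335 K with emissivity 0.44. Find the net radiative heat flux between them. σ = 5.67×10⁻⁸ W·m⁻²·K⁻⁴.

q ≈ 7190 W/m²

For two infinite grey parallel plates, q = σ(T₁⁴ − T₂⁴)/(1/ε₁ + 1/ε₂ − 1).
T₁⁴ − T₂⁴ = 3.479×10¹¹ − 1.259×10¹⁰ = 3.353×10¹¹ K⁴.
1/ε₁ + 1/ε₂ − 1 = 1.370 + 2.273 − 1 = 2.643.
q = 5.67×10⁻⁸ × 3.353×10¹¹ / 2.643.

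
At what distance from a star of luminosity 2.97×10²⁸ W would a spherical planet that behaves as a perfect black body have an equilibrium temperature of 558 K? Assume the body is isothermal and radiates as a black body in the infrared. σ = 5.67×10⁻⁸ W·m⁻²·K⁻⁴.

d ≈ 3.28×10¹¹ m

For an isothermal black-emitting sphere, (1−a)S·πr² = σ·4πr²·T⁴ ⇒ S = 4σT⁴/(1−a).
S = 4·5.67×10⁻⁸·(558)⁴/1.00 = 21990 W/m².
Flux falls as S = L/(4πd²), so d = √(L/(4πS)) = √(2.97×10²⁸/(4π·21990)).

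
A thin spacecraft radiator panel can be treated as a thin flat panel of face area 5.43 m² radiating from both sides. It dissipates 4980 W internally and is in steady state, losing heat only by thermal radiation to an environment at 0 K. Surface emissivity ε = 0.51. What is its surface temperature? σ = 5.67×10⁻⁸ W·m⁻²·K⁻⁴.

T ≈ 355 K

Steady state: internal power = radiated power, P = εσA T⁴.
Radiating area A = 2·5.43 = 10.86 m².
T⁴ = P/(εσA) = 4980/(0.51·5.67×10⁻⁸·10.86) = 1.586×10¹⁰ K⁴.
T = (1.586×10¹⁰)^(1/4).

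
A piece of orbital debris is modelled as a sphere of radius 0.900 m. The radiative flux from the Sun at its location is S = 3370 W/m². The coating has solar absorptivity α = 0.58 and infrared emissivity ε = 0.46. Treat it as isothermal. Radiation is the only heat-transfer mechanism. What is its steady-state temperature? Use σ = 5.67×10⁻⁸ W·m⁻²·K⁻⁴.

At equilibrium, absorbed power = emitted power.
Absorbing cross-section = πr² = 2.545 m²; emitting surface = 4πr² = 10.18 m² (ratio 4).
αS·A_cross = εσ·A_surf·T⁴  ⇒  T⁴ = αS/(ε·4σ).
T⁴ = 0.580·3370/(0.46·4·5.67×10⁻⁸) = 1.874×10¹⁰ K⁴.
T = (1.874×10¹⁰)^(1/4).

T ≈ 370 K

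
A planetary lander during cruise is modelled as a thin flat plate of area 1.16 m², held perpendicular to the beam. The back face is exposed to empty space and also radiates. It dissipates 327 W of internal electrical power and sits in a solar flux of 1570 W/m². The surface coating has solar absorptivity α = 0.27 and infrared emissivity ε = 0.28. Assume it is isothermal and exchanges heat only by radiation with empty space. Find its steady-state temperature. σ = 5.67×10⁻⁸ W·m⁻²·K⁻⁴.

At steady state, absorbed solar power + internal power = radiated power.
Absorbed: α·S·A_cross = 0.27·1570·1.160 = 491.7 W (cross-section A).
Total input = 491.7 + 327 = 818.7 W.
Radiated: εσ·A_surf·T⁴ with A_surf = 2A = 2.320 m².
T⁴ = 818.7/(0.28·5.67×10⁻⁸·2.320) = 2.223×10¹⁰ K⁴.

T ≈ 386 K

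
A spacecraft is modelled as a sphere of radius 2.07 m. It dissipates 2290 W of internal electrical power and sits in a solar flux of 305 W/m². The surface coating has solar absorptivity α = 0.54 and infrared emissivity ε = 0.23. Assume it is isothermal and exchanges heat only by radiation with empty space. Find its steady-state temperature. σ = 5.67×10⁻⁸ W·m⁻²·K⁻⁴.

At steady state, absorbed solar power + internal power = radiated power.
Absorbed: α·S·A_cross = 0.54·305·13.46 = 2217 W (cross-section πr²).
Total input = 2217 + 2290 = 4507 W.
Radiated: εσ·A_surf·T⁴ with A_surf = 4πr² = 53.85 m².
T⁴ = 4507/(0.23·5.67×10⁻⁸·53.85) = 6.419×10⁹ K⁴.

T ≈ 283 K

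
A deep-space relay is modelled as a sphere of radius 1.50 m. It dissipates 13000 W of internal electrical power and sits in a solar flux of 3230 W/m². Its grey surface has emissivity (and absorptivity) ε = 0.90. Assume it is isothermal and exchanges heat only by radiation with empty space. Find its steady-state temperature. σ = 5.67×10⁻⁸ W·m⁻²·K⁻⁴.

T ≈ 390 K

At steady state, absorbed solar power + internal power = radiated power.
Absorbed: α·S·A_cross = 0.90·3230·7.069 = 20550 W (cross-section πr²).
Total input = 20550 + 13000 = 33550 W.
Radiated: εσ·A_surf·T⁴ with A_surf = 4πr² = 28.27 m².
T⁴ = 33550/(0.90·5.67×10⁻⁸·28.27) = 2.325×10¹⁰ K⁴.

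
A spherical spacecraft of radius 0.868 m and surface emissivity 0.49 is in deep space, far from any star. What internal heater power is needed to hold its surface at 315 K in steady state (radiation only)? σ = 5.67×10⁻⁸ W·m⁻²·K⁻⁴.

P ≈ 2590 W

P = εσ·4πr²·T⁴.
4πr² = 9.468 m²; T⁴ = 9.846×10⁹ K⁴.
P = 0.49·5.67×10⁻⁸·9.468·9.846×10⁹.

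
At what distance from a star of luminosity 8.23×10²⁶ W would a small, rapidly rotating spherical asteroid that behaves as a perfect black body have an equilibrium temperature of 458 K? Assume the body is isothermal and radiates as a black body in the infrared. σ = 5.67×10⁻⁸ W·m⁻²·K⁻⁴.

d ≈ 8.10×10¹⁰ m

For an isothermal black-emitting sphere, (1−a)S·πr² = σ·4πr²·T⁴ ⇒ S = 4σT⁴/(1−a).
S = 4·5.67×10⁻⁸·(458)⁴/1.00 = 9979 W/m².
Flux falls as S = L/(4πd²), so d = √(L/(4πS)) = √(8.23×10²⁶/(4π·9979)).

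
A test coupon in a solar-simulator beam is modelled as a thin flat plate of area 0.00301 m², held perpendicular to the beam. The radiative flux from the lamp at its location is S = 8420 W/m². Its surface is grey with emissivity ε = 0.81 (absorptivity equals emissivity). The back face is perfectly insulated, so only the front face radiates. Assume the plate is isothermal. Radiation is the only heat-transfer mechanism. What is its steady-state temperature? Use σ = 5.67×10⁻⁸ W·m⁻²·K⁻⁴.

T ≈ 621 K

At equilibrium, absorbed power = emitted power.
Absorbing cross-section = A = 0.003010 m²; emitting surface = A = 0.003010 m² (ratio 1).
εS·A_cross = εσ·A_surf·T⁴  ⇒  T⁴ = S/(1σ)   (ε cancels).
T⁴ = 8420/(1·5.67×10⁻⁸) = 1.485×10¹¹ K⁴.
T = (1.485×10¹¹)^(1/4).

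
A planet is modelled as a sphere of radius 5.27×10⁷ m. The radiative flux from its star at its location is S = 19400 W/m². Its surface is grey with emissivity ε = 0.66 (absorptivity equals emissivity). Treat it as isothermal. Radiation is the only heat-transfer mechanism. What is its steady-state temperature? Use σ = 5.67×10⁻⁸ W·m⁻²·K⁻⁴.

At equilibrium, absorbed power = emitted power.
Absorbing cross-section = πr² = 8.725×10¹⁵ m²; emitting surface = 4πr² = 3.490×10¹⁶ m² (ratio 4).
εS·A_cross = εσ·A_surf·T⁴  ⇒  T⁴ = S/(4σ)   (ε cancels).
T⁴ = 19400/(4·5.67×10⁻⁸) = 8.554×10¹⁰ K⁴.
T = (8.554×10¹⁰)^(1/4).

T ≈ 541 K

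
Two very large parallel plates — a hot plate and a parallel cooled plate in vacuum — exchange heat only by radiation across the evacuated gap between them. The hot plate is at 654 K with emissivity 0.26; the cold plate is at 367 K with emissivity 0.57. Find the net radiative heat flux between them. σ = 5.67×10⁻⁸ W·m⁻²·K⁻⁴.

For two infinite grey parallel plates, q = σ(T₁⁴ − T₂⁴)/(1/ε₁ + 1/ε₂ − 1).
T₁⁴ − T₂⁴ = 1.829×10¹¹ − 1.814×10¹⁰ = 1.648×10¹¹ K⁴.
1/ε₁ + 1/ε₂ − 1 = 3.846 + 1.754 − 1 = 4.601.
q = 5.67×10⁻⁸ × 1.648×10¹¹ / 4.601.

q ≈ 2030 W/m²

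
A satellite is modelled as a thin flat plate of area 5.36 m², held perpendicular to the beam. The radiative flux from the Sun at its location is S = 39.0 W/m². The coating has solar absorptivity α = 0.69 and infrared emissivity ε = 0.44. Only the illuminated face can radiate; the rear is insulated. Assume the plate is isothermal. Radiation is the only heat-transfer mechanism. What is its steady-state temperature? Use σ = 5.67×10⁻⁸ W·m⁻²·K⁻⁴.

At equilibrium, absorbed power = emitted power.
Absorbing cross-section = A = 5.360 m²; emitting surface = A = 5.360 m² (ratio 1).
αS·A_cross = εσ·A_surf·T⁴  ⇒  T⁴ = αS/(ε·1σ).
T⁴ = 0.690·39.0/(0.44·1·5.67×10⁻⁸) = 1.079×10⁹ K⁴.
T = (1.079×10⁹)^(1/4).

T ≈ 181 K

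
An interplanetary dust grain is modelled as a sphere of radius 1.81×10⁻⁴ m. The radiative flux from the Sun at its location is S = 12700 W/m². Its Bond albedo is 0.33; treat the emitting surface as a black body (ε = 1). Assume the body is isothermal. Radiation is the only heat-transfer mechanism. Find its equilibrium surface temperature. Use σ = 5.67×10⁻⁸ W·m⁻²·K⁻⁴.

At equilibrium, absorbed power = emitted power.
Absorbing cross-section = πr² = 1.029×10⁻⁷ m²; emitting surface = 4πr² = 4.117×10⁻⁷ m² (ratio 4).
(1−a)S·A_cross = εσ·A_surf·T⁴  ⇒  T⁴ = (1−a)S/(4σ).
T⁴ = 0.670·12700/(4·5.67×10⁻⁸) = 3.752×10¹⁰ K⁴.
T = (3.752×10¹⁰)^(1/4).

T ≈ 440 K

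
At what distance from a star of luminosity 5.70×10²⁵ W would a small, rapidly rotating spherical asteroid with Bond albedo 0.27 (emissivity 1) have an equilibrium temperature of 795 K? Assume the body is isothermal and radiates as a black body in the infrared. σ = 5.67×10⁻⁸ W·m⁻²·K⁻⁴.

d ≈ 6.05×10⁹ m

For an isothermal black-emitting sphere, (1−a)S·πr² = σ·4πr²·T⁴ ⇒ S = 4σT⁴/(1−a).
S = 4·5.67×10⁻⁸·(795)⁴/0.730 = 1.241×10⁵ W/m².
Flux falls as S = L/(4πd²), so d = √(L/(4πS)) = √(5.70×10²⁵/(4π·1.241×10⁵)).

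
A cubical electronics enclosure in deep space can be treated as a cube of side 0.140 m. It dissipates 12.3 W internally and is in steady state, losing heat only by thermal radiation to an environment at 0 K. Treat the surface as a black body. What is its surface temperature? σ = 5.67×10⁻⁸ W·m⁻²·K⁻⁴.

Steady state: internal power = radiated power, P = εσA T⁴.
Radiating area A = 6L² = 0.1176 m².
T⁴ = P/(εσA) = 12.3/(1.0·5.67×10⁻⁸·0.1176) = 1.845×10⁹ K⁴.
T = (1.845×10⁹)^(1/4).

T ≈ 207 K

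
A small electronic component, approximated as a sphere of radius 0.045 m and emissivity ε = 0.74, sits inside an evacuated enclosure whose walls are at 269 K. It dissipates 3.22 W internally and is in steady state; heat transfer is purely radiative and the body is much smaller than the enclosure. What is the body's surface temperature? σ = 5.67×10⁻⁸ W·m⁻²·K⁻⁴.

For a small grey body in a large enclosure, net radiated power = εσA(T⁴ − T_w⁴).
Steady state: P = εσA(T⁴ − T_w⁴) with A = 4πr² = 0.02545 m².
T⁴ = P/(εσA) + T_w⁴ = 3.22/(0.74·5.67×10⁻⁸·0.02545) + (269)⁴
    = 3.016×10⁹ + 5.236×10⁹ = 8.252×10⁹ K⁴.

T ≈ 301 K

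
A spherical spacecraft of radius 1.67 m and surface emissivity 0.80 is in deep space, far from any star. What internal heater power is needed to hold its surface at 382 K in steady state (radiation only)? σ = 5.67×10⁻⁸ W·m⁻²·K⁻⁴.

P ≈ 33900 W

P = εσ·4πr²·T⁴.
4πr² = 35.05 m²; T⁴ = 2.129×10¹⁰ K⁴.
P = 0.80·5.67×10⁻⁸·35.05·2.129×10¹⁰.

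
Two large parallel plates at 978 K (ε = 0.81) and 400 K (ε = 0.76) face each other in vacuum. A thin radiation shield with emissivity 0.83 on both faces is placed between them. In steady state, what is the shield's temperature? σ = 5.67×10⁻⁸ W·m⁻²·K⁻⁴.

T_s ≈ 833 K

In steady state the net flux on the hot side equals that on the cold side.
σ(T₁⁴−T_s⁴)/D₁ = σ(T_s⁴−T₂⁴)/D₂, with D₁ = 1/ε₁+1/ε_s−1 = 1.439, D₂ = 1/ε_s+1/ε₂−1 = 1.521.
Solve for T_s⁴: T_s⁴ = (D₂·T₁⁴ + D₁·T₂⁴)/(D₁+D₂) = 4.824×10¹¹ K⁴.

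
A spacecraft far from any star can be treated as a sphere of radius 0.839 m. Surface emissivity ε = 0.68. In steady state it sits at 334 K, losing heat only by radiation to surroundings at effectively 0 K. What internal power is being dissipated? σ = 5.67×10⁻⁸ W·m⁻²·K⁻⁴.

P ≈ 4240 W

Steady state: P = εσA T⁴.
A = 4πr² = 8.846 m²; T⁴ = (334)⁴ = 1.244×10¹⁰ K⁴.
P = 0.68 × 5.67×10⁻⁸ × 8.846 × 1.244×10¹⁰.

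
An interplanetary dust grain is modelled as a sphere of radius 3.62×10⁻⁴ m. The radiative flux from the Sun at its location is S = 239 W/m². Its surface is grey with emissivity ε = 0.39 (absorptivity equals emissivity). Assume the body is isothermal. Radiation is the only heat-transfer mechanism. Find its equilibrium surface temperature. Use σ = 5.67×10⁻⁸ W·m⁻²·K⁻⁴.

At equilibrium, absorbed power = emitted power.
Absorbing cross-section = πr² = 4.117×10⁻⁷ m²; emitting surface = 4πr² = 1.647×10⁻⁶ m² (ratio 4).
εS·A_cross = εσ·A_surf·T⁴  ⇒  T⁴ = S/(4σ)   (ε cancels).
T⁴ = 239/(4·5.67×10⁻⁸) = 1.054×10⁹ K⁴.
T = (1.054×10⁹)^(1/4).

T ≈ 180 K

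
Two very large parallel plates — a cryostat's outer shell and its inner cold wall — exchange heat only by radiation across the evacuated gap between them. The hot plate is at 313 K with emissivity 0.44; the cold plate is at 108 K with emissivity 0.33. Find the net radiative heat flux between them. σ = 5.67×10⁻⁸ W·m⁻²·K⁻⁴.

q ≈ 125 W/m²

For two infinite grey parallel plates, q = σ(T₁⁴ − T₂⁴)/(1/ε₁ + 1/ε₂ − 1).
T₁⁴ − T₂⁴ = 9.598×10⁹ − 1.360×10⁸ = 9.462×10⁹ K⁴.
1/ε₁ + 1/ε₂ − 1 = 2.273 + 3.030 − 1 = 4.303.
q = 5.67×10⁻⁸ × 9.462×10⁹ / 4.303.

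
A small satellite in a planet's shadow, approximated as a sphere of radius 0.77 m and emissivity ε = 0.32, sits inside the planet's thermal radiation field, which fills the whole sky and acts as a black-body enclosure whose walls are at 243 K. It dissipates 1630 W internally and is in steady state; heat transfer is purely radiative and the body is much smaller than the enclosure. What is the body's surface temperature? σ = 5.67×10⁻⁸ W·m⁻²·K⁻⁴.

For a small grey body in a large enclosure, net radiated power = εσA(T⁴ − T_w⁴).
Steady state: P = εσA(T⁴ − T_w⁴) with A = 4πr² = 7.451 m².
T⁴ = P/(εσA) + T_w⁴ = 1630/(0.32·5.67×10⁻⁸·7.451) + (243)⁴
    = 1.206×10¹⁰ + 3.487×10⁹ = 1.554×10¹⁰ K⁴.

T ≈ 353 K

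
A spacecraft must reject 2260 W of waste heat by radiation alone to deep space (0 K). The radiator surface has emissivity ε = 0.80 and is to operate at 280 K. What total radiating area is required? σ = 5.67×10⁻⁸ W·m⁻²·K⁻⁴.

A ≈ 8.11 m²

P = εσA T⁴ ⇒ A = P/(εσT⁴).
T⁴ = 6.147×10⁹ K⁴.
A = 2260/(0.80 × 5.67×10⁻⁸ × 6.147×10⁹).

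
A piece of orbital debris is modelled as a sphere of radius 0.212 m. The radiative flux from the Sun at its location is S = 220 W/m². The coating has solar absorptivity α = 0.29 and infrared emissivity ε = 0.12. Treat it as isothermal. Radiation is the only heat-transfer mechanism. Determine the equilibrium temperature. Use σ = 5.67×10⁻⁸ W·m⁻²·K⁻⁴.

T ≈ 220 K

At equilibrium, absorbed power = emitted power.
Absorbing cross-section = πr² = 0.1412 m²; emitting surface = 4πr² = 0.5648 m² (ratio 4).
αS·A_cross = εσ·A_surf·T⁴  ⇒  T⁴ = αS/(ε·4σ).
T⁴ = 0.290·220/(0.12·4·5.67×10⁻⁸) = 2.344×10⁹ K⁴.
T = (2.344×10⁹)^(1/4).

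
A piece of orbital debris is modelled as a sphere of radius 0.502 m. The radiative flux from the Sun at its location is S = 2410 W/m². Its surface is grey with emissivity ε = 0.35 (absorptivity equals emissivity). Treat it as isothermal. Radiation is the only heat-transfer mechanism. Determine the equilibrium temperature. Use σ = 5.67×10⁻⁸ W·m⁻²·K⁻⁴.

At equilibrium, absorbed power = emitted power.
Absorbing cross-section = πr² = 0.7917 m²; emitting surface = 4πr² = 3.167 m² (ratio 4).
εS·A_cross = εσ·A_surf·T⁴  ⇒  T⁴ = S/(4σ)   (ε cancels).
T⁴ = 2410/(4·5.67×10⁻⁸) = 1.063×10¹⁰ K⁴.
T = (1.063×10¹⁰)^(1/4).

T ≈ 321 K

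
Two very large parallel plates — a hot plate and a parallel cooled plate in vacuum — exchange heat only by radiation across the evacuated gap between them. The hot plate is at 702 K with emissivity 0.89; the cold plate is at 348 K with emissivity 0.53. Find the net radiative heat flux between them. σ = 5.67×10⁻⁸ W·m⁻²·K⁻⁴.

For two infinite grey parallel plates, q = σ(T₁⁴ − T₂⁴)/(1/ε₁ + 1/ε₂ − 1).
T₁⁴ − T₂⁴ = 2.429×10¹¹ − 1.467×10¹⁰ = 2.282×10¹¹ K⁴.
1/ε₁ + 1/ε₂ − 1 = 1.124 + 1.887 − 1 = 2.010.
q = 5.67×10⁻⁸ × 2.282×10¹¹ / 2.010.

q ≈ 6440 W/m²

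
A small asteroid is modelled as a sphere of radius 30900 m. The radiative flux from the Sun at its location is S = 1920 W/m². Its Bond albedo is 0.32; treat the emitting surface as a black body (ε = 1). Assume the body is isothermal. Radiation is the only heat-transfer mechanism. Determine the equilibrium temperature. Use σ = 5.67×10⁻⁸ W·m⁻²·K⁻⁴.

T ≈ 275 K

At equilibrium, absorbed power = emitted power.
Absorbing cross-section = πr² = 3.000×10⁹ m²; emitting surface = 4πr² = 1.200×10¹⁰ m² (ratio 4).
(1−a)S·A_cross = εσ·A_surf·T⁴  ⇒  T⁴ = (1−a)S/(4σ).
T⁴ = 0.680·1920/(4·5.67×10⁻⁸) = 5.757×10⁹ K⁴.
T = (5.757×10⁹)^(1/4).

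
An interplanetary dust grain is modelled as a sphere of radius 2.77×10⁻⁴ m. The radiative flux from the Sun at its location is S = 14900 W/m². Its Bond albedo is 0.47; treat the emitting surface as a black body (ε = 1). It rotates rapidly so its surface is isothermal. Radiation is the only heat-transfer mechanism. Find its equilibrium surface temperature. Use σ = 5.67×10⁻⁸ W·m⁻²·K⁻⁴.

T ≈ 432 K

At equilibrium, absorbed power = emitted power.
Absorbing cross-section = πr² = 2.411×10⁻⁷ m²; emitting surface = 4πr² = 9.642×10⁻⁷ m² (ratio 4).
(1−a)S·A_cross = εσ·A_surf·T⁴  ⇒  T⁴ = (1−a)S/(4σ).
T⁴ = 0.530·14900/(4·5.67×10⁻⁸) = 3.482×10¹⁰ K⁴.
T = (3.482×10¹⁰)^(1/4).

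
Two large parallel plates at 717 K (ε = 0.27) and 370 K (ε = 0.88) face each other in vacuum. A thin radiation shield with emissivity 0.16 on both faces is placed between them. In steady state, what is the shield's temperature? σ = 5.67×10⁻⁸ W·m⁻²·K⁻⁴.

T_s ≈ 590 K

In steady state the net flux on the hot side equals that on the cold side.
σ(T₁⁴−T_s⁴)/D₁ = σ(T_s⁴−T₂⁴)/D₂, with D₁ = 1/ε₁+1/ε_s−1 = 8.954, D₂ = 1/ε_s+1/ε₂−1 = 6.386.
Solve for T_s⁴: T_s⁴ = (D₂·T₁⁴ + D₁·T₂⁴)/(D₁+D₂) = 1.210×10¹¹ K⁴.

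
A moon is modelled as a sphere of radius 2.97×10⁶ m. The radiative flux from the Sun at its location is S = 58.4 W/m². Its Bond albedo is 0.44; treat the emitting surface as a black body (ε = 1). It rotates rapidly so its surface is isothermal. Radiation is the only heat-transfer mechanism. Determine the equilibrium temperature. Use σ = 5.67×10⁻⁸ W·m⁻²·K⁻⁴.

At equilibrium, absorbed power = emitted power.
Absorbing cross-section = πr² = 2.771×10¹³ m²; emitting surface = 4πr² = 1.108×10¹⁴ m² (ratio 4).
(1−a)S·A_cross = εσ·A_surf·T⁴  ⇒  T⁴ = (1−a)S/(4σ).
T⁴ = 0.560·58.4/(4·5.67×10⁻⁸) = 1.442×10⁸ K⁴.
T = (1.442×10⁸)^(1/4).

T ≈ 110 K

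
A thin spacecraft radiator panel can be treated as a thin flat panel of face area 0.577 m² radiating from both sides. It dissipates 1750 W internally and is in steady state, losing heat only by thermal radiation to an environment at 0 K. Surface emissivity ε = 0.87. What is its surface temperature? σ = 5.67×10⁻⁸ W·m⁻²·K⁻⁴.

T ≈ 419 K

Steady state: internal power = radiated power, P = εσA T⁴.
Radiating area A = 2·0.577 = 1.154 m².
T⁴ = P/(εσA) = 1750/(0.87·5.67×10⁻⁸·1.154) = 3.074×10¹⁰ K⁴.
T = (3.074×10¹⁰)^(1/4).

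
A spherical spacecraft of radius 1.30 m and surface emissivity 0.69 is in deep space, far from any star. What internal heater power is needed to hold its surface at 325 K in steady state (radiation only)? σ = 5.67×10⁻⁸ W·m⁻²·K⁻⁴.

P = εσ·4πr²·T⁴.
4πr² = 21.24 m²; T⁴ = 1.116×10¹⁰ K⁴.
P = 0.69·5.67×10⁻⁸·21.24·1.116×10¹⁰.

P ≈ 9270 W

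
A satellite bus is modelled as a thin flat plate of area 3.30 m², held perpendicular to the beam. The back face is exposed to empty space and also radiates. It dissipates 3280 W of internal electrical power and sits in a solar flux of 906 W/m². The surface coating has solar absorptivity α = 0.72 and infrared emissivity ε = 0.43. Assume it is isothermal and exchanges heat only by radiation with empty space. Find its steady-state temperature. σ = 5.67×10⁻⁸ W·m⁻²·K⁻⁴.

At steady state, absorbed solar power + internal power = radiated power.
Absorbed: α·S·A_cross = 0.72·906·3.300 = 2153 W (cross-section A).
Total input = 2153 + 3280 = 5433 W.
Radiated: εσ·A_surf·T⁴ with A_surf = 2A = 6.600 m².
T⁴ = 5433/(0.43·5.67×10⁻⁸·6.600) = 3.376×10¹⁰ K⁴.

T ≈ 429 K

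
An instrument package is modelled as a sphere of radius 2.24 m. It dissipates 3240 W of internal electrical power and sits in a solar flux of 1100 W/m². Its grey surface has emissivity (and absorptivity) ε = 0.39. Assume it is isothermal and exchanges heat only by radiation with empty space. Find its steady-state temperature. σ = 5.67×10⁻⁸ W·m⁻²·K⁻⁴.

At steady state, absorbed solar power + internal power = radiated power.
Absorbed: α·S·A_cross = 0.39·1100·15.76 = 6762 W (cross-section πr²).
Total input = 6762 + 3240 = 10000 W.
Radiated: εσ·A_surf·T⁴ with A_surf = 4πr² = 63.05 m².
T⁴ = 10000/(0.39·5.67×10⁻⁸·63.05) = 7.174×10⁹ K⁴.

T ≈ 291 K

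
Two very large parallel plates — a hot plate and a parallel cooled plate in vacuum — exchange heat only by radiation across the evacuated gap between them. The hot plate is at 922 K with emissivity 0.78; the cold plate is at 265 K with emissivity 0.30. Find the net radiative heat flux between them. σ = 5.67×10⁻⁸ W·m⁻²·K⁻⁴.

For two infinite grey parallel plates, q = σ(T₁⁴ − T₂⁴)/(1/ε₁ + 1/ε₂ − 1).
T₁⁴ − T₂⁴ = 7.226×10¹¹ − 4.932×10⁹ = 7.177×10¹¹ K⁴.
1/ε₁ + 1/ε₂ − 1 = 1.282 + 3.333 − 1 = 3.615.
q = 5.67×10⁻⁸ × 7.177×10¹¹ / 3.615.

q ≈ 11300 W/m²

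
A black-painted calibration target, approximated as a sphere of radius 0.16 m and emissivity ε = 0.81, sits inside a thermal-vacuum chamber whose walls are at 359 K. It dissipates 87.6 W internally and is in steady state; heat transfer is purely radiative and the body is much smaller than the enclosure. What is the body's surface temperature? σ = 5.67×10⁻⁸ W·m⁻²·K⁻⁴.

T ≈ 387 K

For a small grey body in a large enclosure, net radiated power = εσA(T⁴ − T_w⁴).
Steady state: P = εσA(T⁴ − T_w⁴) with A = 4πr² = 0.3217 m².
T⁴ = P/(εσA) + T_w⁴ = 87.6/(0.81·5.67×10⁻⁸·0.3217) + (359)⁴
    = 5.929×10⁹ + 1.661×10¹⁰ = 2.254×10¹⁰ K⁴.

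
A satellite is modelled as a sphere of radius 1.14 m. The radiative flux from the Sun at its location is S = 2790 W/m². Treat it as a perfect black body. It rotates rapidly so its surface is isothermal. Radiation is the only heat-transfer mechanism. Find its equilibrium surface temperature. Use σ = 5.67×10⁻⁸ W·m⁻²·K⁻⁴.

T ≈ 333 K

At equilibrium, absorbed power = emitted power.
Absorbing cross-section = πr² = 4.083 m²; emitting surface = 4πr² = 16.33 m² (ratio 4).
S·A_cross = εσ·A_surf·T⁴  ⇒  T⁴ = S/(4σ).
T⁴ = 1.00·2790/(4·5.67×10⁻⁸) = 1.230×10¹⁰ K⁴.
T = (1.230×10¹⁰)^(1/4).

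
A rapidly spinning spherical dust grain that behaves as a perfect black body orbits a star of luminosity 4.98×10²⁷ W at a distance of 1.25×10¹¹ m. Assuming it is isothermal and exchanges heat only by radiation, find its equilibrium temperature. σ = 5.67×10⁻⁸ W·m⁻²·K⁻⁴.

T ≈ 578 K

First find the stellar flux at distance d: S = L/(4πd²) = 4.98×10²⁷/(4π·(1.25×10¹¹)²) = 25360 W/m².
For an isothermal sphere, absorbed (1−a)S·πr² = emitted σ·4πr²·T⁴, so T⁴ = (1−a)S/(4σ).
T⁴ = 1.00·25360/(4·5.67×10⁻⁸) = 1.118×10¹¹ K⁴.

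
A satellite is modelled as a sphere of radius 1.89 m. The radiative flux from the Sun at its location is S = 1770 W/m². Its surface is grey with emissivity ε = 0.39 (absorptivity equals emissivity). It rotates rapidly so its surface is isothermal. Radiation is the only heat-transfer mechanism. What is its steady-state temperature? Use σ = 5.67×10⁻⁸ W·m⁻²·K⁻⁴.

T ≈ 297 K

At equilibrium, absorbed power = emitted power.
Absorbing cross-section = πr² = 11.22 m²; emitting surface = 4πr² = 44.89 m² (ratio 4).
εS·A_cross = εσ·A_surf·T⁴  ⇒  T⁴ = S/(4σ)   (ε cancels).
T⁴ = 1770/(4·5.67×10⁻⁸) = 7.804×10⁹ K⁴.
T = (7.804×10⁹)^(1/4).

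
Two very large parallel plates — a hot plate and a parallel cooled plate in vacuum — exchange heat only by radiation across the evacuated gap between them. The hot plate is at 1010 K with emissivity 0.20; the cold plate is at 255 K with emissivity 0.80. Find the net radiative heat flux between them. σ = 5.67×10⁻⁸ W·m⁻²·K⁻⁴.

For two infinite grey parallel plates, q = σ(T₁⁴ − T₂⁴)/(1/ε₁ + 1/ε₂ − 1).
T₁⁴ − T₂⁴ = 1.041×10¹² − 4.228×10⁹ = 1.036×10¹² K⁴.
1/ε₁ + 1/ε₂ − 1 = 5.000 + 1.250 − 1 = 5.250.
q = 5.67×10⁻⁸ × 1.036×10¹² / 5.250.

q ≈ 11200 W/m²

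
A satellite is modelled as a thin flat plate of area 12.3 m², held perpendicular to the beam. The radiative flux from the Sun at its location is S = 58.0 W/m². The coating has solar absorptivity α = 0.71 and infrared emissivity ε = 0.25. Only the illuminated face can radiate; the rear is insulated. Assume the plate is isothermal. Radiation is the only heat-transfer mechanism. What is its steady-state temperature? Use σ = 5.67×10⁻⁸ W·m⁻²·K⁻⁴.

T ≈ 232 K

At equilibrium, absorbed power = emitted power.
Absorbing cross-section = A = 12.30 m²; emitting surface = A = 12.30 m² (ratio 1).
αS·A_cross = εσ·A_surf·T⁴  ⇒  T⁴ = αS/(ε·1σ).
T⁴ = 0.710·58.0/(0.25·1·5.67×10⁻⁸) = 2.905×10⁹ K⁴.
T = (2.905×10⁹)^(1/4).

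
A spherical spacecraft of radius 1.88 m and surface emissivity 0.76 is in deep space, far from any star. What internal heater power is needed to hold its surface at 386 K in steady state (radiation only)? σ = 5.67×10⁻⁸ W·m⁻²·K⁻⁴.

P ≈ 42500 W

P = εσ·4πr²·T⁴.
4πr² = 44.41 m²; T⁴ = 2.220×10¹⁰ K⁴.
P = 0.76·5.67×10⁻⁸·44.41·2.220×10¹⁰.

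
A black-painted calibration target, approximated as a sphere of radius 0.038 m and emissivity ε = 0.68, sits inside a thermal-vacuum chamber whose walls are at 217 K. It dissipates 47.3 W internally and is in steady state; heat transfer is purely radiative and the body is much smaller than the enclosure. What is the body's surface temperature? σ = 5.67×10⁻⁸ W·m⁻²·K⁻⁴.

T ≈ 514 K

For a small grey body in a large enclosure, net radiated power = εσA(T⁴ − T_w⁴).
Steady state: P = εσA(T⁴ − T_w⁴) with A = 4πr² = 0.01815 m².
T⁴ = P/(εσA) + T_w⁴ = 47.3/(0.68·5.67×10⁻⁸·0.01815) + (217)⁴
    = 6.761×10¹⁰ + 2.217×10⁹ = 6.982×10¹⁰ K⁴.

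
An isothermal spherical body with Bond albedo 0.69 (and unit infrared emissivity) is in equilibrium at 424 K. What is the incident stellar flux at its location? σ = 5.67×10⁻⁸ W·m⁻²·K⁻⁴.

S ≈ 23600 W/m²

(1−a)S·πr² = σ·4πr²·T⁴ ⇒ S = 4σT⁴/(1−a).
S = 4·5.67×10⁻⁸·3.232×10¹⁰/0.310.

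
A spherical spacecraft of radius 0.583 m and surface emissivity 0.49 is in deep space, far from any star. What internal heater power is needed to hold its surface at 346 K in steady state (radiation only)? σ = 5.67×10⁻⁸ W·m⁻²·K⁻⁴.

P = εσ·4πr²·T⁴.
4πr² = 4.271 m²; T⁴ = 1.433×10¹⁰ K⁴.
P = 0.49·5.67×10⁻⁸·4.271·1.433×10¹⁰.

P ≈ 1700 W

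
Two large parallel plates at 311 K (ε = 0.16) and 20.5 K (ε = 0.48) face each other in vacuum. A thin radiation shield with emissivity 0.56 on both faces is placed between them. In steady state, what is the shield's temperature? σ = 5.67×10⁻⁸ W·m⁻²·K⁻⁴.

In steady state the net flux on the hot side equals that on the cold side.
σ(T₁⁴−T_s⁴)/D₁ = σ(T_s⁴−T₂⁴)/D₂, with D₁ = 1/ε₁+1/ε_s−1 = 7.036, D₂ = 1/ε_s+1/ε₂−1 = 2.869.
Solve for T_s⁴: T_s⁴ = (D₂·T₁⁴ + D₁·T₂⁴)/(D₁+D₂) = 2.710×10⁹ K⁴.

T_s ≈ 228 K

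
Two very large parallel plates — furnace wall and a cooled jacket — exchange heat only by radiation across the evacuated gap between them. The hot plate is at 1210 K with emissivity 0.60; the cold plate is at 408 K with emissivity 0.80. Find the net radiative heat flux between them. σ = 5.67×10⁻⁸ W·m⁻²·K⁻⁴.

For two infinite grey parallel plates, q = σ(T₁⁴ − T₂⁴)/(1/ε₁ + 1/ε₂ − 1).
T₁⁴ − T₂⁴ = 2.144×10¹² − 2.771×10¹⁰ = 2.116×10¹² K⁴.
1/ε₁ + 1/ε₂ − 1 = 1.667 + 1.250 − 1 = 1.917.
q = 5.67×10⁻⁸ × 2.116×10¹² / 1.917.

q ≈ 62600 W/m²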